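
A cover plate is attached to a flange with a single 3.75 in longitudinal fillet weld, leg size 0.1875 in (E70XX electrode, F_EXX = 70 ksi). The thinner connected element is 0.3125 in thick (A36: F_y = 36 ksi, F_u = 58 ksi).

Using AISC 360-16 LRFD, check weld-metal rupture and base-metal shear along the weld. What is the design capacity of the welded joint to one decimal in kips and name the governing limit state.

15.7 kips (weld metal governs)

Weld metal: throat = 0.707×0.1875 = 0.13256 in, L = 3.75 in. φR_n = 0.75 × 0.6 × 70 × 0.13256 × 3.75 = 15.7 kips.
Base metal shear (0.3125 in plate): yield φR_n = 1.0×0.6×36×0.3125×3.75 = 25.3 kips; rupture φR_n = 0.75×0.6×58×0.3125×3.75 = 30.6 kips; take 25.3 kips (yield).
Governing: min(15.7, 25.3) = 15.7 kips → weld metal.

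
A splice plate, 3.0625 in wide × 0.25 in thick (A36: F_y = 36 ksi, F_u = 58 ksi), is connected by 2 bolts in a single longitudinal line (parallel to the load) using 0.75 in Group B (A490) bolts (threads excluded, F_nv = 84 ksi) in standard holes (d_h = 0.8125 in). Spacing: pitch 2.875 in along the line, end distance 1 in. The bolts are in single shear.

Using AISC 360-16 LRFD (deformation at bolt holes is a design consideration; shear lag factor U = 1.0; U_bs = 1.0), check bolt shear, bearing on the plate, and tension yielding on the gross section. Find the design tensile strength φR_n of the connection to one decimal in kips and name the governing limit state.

24.8 kips (gross-section yield governs)

Bolt shear: A_b = π(0.75)²/4 = 0.44179 in². φR_n = 0.75 × 84 × 0.44179 × 2 × 1 = 55.7 kips.
Bearing (0.25 in plate, F_u = 58 ksi): end bolts L_c = 1 − 0.8125/2 = 0.59375, R_n = min(1.2×0.59375×0.25×58, 2.4×0.75×0.25×58) = 10.331 kips/bolt; interior L_c = 2.875 − 0.8125 = 2.0625, R_n = 26.1 kips/bolt. φR_n = 0.75 × (1×10.331 + 1×26.1) = 27.3 kips.
Tension yield (gross): A_g = 3.0625×0.25 = 0.76563 in². φR_n = 0.90 × 36 × 0.76563 = 24.8 kips.
Governing: min(55.7, 27.3, 24.8) = 24.8 kips → gross-section yield.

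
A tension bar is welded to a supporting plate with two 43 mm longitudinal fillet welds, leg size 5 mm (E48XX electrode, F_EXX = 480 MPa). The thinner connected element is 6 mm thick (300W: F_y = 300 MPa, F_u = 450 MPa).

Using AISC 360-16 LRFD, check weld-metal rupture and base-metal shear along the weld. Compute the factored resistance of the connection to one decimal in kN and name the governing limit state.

65.7 kN (weld metal governs)

Weld metal: throat = 0.707×5 = 3.535 mm, L = 2×43 = 86 mm. φR_n = 0.75 × 0.6 × 480 × 3.535 × 86 = 65.7 kN.
Base metal shear (6 mm plate): yield φR_n = 1.0×0.6×300×6×86 = 92.9 kN; rupture φR_n = 0.75×0.6×450×6×86 = 104.5 kN; take 92.9 kN (yield).
Governing: min(65.7, 92.9) = 65.7 kN → weld metal.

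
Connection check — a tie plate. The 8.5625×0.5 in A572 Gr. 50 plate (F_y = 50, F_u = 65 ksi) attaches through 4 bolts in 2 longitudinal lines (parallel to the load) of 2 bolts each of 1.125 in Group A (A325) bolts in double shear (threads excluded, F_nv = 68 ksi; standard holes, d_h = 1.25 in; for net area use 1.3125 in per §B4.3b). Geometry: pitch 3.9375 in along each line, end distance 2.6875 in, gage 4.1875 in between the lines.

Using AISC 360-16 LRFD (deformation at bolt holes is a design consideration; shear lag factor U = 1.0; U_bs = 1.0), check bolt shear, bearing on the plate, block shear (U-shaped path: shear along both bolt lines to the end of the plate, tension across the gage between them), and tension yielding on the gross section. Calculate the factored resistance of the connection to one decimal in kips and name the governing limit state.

Bolt shear: A_b = π(1.125)²/4 = 0.99402 in². φR_n = 0.75 × 68 × 0.99402 × 4 × 2 = 405.6 kips.
Bearing (0.5 in plate, F_u = 65 ksi): end bolts L_c = 2.6875 − 1.25/2 = 2.0625, R_n = min(1.2×2.0625×0.5×65, 2.4×1.125×0.5×65) = 80.438 kips/bolt; interior L_c = 3.9375 − 1.25 = 2.6875, R_n = 87.75 kips/bolt. φR_n = 0.75 × (2×80.438 + 2×87.75) = 252.3 kips.
Block shear: shear path 2×[2.6875+1×3.9375] = 2×6.625 in, A_gv = 6.625, A_nv = 2×(6.625 − 1.5×1.3125)×0.5 = 4.6563 in²; tension across gage: (4.1875 − 1×1.3125)×0.5 = 1.4375 in². R_n = min(0.6×65×4.6563, 0.6×50×6.625) + 1.0×65×1.4375 = min(181.6, 198.75) + 93.438 = 275.04 kips. φR_n = 0.75 × 275.04 = 206.3 kips.
Tension yield (gross): A_g = 8.5625×0.5 = 4.2813 in². φR_n = 0.90 × 50 × 4.2813 = 192.7 kips.
Governing: min(405.6, 252.3, 206.3, 192.7) = 192.7 kips → gross-section yield.

192.7 kips (gross-section yield governs)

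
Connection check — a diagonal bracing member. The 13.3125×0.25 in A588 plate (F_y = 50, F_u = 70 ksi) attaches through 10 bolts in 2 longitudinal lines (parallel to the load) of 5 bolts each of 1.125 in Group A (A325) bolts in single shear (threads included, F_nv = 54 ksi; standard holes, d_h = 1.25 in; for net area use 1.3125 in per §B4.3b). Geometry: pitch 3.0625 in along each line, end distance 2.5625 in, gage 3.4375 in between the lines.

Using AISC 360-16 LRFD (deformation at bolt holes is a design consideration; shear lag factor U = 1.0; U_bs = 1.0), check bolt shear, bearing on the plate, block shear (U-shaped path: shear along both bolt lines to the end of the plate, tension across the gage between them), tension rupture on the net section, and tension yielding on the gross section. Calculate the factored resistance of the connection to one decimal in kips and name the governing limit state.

140.3 kips (net-section rupture governs)

Bolt shear: A_b = π(1.125)²/4 = 0.99402 in². φR_n = 0.75 × 54 × 0.99402 × 10 × 1 = 402.6 kips.
Bearing (0.25 in plate, F_u = 70 ksi): end bolts L_c = 2.5625 − 1.25/2 = 1.9375, R_n = min(1.2×1.9375×0.25×70, 2.4×1.125×0.25×70) = 40.688 kips/bolt; interior L_c = 3.0625 − 1.25 = 1.8125, R_n = 38.063 kips/bolt. φR_n = 0.75 × (2×40.688 + 8×38.063) = 289.4 kips.
Block shear: shear path 2×[2.5625+4×3.0625] = 2×14.8125 in, A_gv = 7.4063, A_nv = 2×(14.8125 − 4.5×1.3125)×0.25 = 4.4531 in²; tension across gage: (3.4375 − 1×1.3125)×0.25 = 0.53125 in². R_n = min(0.6×70×4.4531, 0.6×50×7.4063) + 1.0×70×0.53125 = min(187.03, 222.19) + 37.188 = 224.22 kips. φR_n = 0.75 × 224.22 = 168.2 kips.
Tension rupture (net): A_n = (13.3125 − 2×1.3125)×0.25 = 2.6719 in² (U = 1.0, A_e = A_n). φR_n = 0.75 × 70 × 2.6719 = 140.3 kips.
Tension yield (gross): A_g = 13.3125×0.25 = 3.3281 in². φR_n = 0.90 × 50 × 3.3281 = 149.8 kips.
Governing: min(402.6, 289.4, 168.2, 140.3, 149.8) = 140.3 kips → net-section rupture.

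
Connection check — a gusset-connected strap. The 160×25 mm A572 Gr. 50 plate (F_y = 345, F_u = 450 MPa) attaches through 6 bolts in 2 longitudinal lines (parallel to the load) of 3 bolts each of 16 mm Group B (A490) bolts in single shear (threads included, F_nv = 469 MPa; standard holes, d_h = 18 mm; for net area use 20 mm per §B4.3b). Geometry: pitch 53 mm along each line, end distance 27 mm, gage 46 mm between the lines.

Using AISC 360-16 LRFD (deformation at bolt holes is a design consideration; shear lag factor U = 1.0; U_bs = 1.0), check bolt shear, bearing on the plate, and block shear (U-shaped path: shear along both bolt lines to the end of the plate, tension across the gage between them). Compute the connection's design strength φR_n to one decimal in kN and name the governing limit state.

Bolt shear: A_b = π(16)²/4 = 201.06 mm². φR_n = 0.75 × 469 × 201.06 × 6 × 1 = 424.3 kN.
Bearing (25 mm plate, F_u = 450 MPa): end bolts L_c = 27 − 18/2 = 18, R_n = min(1.2×18×25×450, 2.4×16×25×450) = 243 kN/bolt; interior L_c = 53 − 18 = 35, R_n = 432 kN/bolt. φR_n = 0.75 × (2×243 + 4×432) = 1660.5 kN.
Block shear: shear path 2×[27+2×53] = 2×133 mm, A_gv = 6650, A_nv = 2×(133 − 2.5×20)×25 = 4150 mm²; tension across gage: (46 − 1×20)×25 = 650 mm². R_n = min(0.6×450×4150, 0.6×345×6650) + 1.0×450×650 = min(1120.5, 1376.6) + 292.5 = 1413 kN. φR_n = 0.75 × 1413 = 1059.8 kN.
Governing: min(424.3, 1660.5, 1059.8) = 424.3 kN → bolt shear.

424.3 kN (bolt shear governs)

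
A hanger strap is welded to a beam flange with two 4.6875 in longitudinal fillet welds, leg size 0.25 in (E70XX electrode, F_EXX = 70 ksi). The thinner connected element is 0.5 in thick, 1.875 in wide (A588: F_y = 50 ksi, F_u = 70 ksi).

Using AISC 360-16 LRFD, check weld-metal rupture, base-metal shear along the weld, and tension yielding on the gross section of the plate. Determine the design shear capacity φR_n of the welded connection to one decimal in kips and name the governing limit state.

Weld metal: throat = 0.707×0.25 = 0.17675 in, L = 2×4.6875 = 9.375 in. φR_n = 0.75 × 0.6 × 70 × 0.17675 × 9.375 = 52.2 kips.
Base metal shear (0.5 in plate): yield φR_n = 1.0×0.6×50×0.5×9.375 = 140.6 kips; rupture φR_n = 0.75×0.6×70×0.5×9.375 = 147.7 kips; take 140.6 kips (yield).
Tension yield (gross): A_g = 1.875×0.5 = 0.9375 in². φR_n = 0.90 × 50 × 0.9375 = 42.2 kips.
Governing: min(52.2, 140.6, 42.2) = 42.2 kips → gross-section yield.

42.2 kips (gross-section yield governs)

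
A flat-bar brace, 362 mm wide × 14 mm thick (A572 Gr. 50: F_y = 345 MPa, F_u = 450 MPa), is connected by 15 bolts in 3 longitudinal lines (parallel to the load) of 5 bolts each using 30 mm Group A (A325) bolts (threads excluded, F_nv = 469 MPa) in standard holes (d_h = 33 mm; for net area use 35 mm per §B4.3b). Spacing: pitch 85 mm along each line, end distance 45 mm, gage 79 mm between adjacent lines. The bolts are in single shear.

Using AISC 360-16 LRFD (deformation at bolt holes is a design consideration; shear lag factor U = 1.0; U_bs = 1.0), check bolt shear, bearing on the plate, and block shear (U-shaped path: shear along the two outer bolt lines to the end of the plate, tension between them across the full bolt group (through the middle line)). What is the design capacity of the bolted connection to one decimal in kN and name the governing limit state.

Bolt shear: A_b = π(30)²/4 = 706.86 mm². φR_n = 0.75 × 469 × 706.86 × 15 × 1 = 3729.6 kN.
Bearing (14 mm plate, F_u = 450 MPa): end bolts L_c = 45 − 33/2 = 28.5, R_n = min(1.2×28.5×14×450, 2.4×30×14×450) = 215.46 kN/bolt; interior L_c = 85 − 33 = 52, R_n = 393.12 kN/bolt. φR_n = 0.75 × (3×215.46 + 12×393.12) = 4022.9 kN.
Block shear: shear path 2×[45+4×85] = 2×385 mm, A_gv = 10780, A_nv = 2×(385 − 4.5×35)×14 = 6370 mm²; tension across gage: (158 − 2×35)×14 = 1232 mm². R_n = min(0.6×450×6370, 0.6×345×10780) + 1.0×450×1232 = min(1719.9, 2231.5) + 554.4 = 2274.3 kN. φR_n = 0.75 × 2274.3 = 1705.7 kN.
Governing: min(3729.6, 4022.9, 1705.7) = 1705.7 kN → block shear.

1705.7 kN (block shear governs)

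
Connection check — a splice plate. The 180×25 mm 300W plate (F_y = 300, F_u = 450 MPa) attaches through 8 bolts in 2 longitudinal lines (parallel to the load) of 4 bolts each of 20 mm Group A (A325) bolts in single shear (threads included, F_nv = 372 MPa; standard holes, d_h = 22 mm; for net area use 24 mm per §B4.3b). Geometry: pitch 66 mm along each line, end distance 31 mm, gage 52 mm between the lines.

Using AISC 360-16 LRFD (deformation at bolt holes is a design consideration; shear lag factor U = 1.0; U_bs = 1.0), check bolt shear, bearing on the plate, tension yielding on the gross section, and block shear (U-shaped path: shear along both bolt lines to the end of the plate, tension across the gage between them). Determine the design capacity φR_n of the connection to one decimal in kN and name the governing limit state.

701.2 kN (bolt shear governs)

Bolt shear: A_b = π(20)²/4 = 314.16 mm². φR_n = 0.75 × 372 × 314.16 × 8 × 1 = 701.2 kN.
Bearing (25 mm plate, F_u = 450 MPa): end bolts L_c = 31 − 22/2 = 20, R_n = min(1.2×20×25×450, 2.4×20×25×450) = 270 kN/bolt; interior L_c = 66 − 22 = 44, R_n = 540 kN/bolt. φR_n = 0.75 × (2×270 + 6×540) = 2835.0 kN.
Tension yield (gross): A_g = 180×25 = 4500 mm². φR_n = 0.90 × 300 × 4500 = 1215.0 kN.
Block shear: shear path 2×[31+3×66] = 2×229 mm, A_gv = 11450, A_nv = 2×(229 − 3.5×24)×25 = 7250 mm²; tension across gage: (52 − 1×24)×25 = 700 mm². R_n = min(0.6×450×7250, 0.6×300×11450) + 1.0×450×700 = min(1957.5, 2061) + 315 = 2272.5 kN. φR_n = 0.75 × 2272.5 = 1704.4 kN.
Governing: min(701.2, 2835.0, 1215.0, 1704.4) = 701.2 kN → bolt shear.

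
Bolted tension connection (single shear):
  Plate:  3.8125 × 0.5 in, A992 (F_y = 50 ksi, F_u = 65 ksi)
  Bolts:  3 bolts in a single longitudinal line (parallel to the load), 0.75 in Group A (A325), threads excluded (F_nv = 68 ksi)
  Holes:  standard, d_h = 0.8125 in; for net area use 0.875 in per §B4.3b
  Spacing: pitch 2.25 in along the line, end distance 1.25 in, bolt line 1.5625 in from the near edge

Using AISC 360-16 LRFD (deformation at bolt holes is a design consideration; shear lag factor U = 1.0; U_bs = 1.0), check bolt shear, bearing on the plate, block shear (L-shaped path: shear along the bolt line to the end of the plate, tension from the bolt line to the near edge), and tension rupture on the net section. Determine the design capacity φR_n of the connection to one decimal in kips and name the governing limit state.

Bolt shear: A_b = π(0.75)²/4 = 0.44179 in². φR_n = 0.75 × 68 × 0.44179 × 3 × 1 = 67.6 kips.
Bearing (0.5 in plate, F_u = 65 ksi): end bolts L_c = 1.25 − 0.8125/2 = 0.84375, R_n = min(1.2×0.84375×0.5×65, 2.4×0.75×0.5×65) = 32.906 kips/bolt; interior L_c = 2.25 − 0.8125 = 1.4375, R_n = 56.063 kips/bolt. φR_n = 0.75 × (1×32.906 + 2×56.063) = 108.8 kips.
Block shear: shear path 1×[1.25+2×2.25] = 1×5.75 in, A_gv = 2.875, A_nv = 1×(5.75 − 2.5×0.875)×0.5 = 1.7813 in²; tension to near edge: (1.5625 − 0.5×0.875)×0.5 = 0.5625 in². R_n = min(0.6×65×1.7813, 0.6×50×2.875) + 1.0×65×0.5625 = min(69.471, 86.25) + 36.563 = 106.03 kips. φR_n = 0.75 × 106.03 = 79.5 kips.
Tension rupture (net): A_n = (3.8125 − 1×0.875)×0.5 = 1.4688 in² (U = 1.0, A_e = A_n). φR_n = 0.75 × 65 × 1.4688 = 71.6 kips.
Governing: min(67.6, 108.8, 79.5, 71.6) = 67.6 kips → bolt shear.

67.6 kips (bolt shear governs)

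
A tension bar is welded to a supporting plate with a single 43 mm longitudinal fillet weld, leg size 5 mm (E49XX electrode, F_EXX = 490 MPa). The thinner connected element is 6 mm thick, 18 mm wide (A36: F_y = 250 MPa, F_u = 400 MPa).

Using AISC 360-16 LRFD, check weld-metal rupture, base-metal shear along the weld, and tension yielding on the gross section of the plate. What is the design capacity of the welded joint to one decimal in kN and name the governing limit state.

24.3 kN (gross-section yield governs)

Weld metal: throat = 0.707×5 = 3.535 mm, L = 43 mm. φR_n = 0.75 × 0.6 × 490 × 3.535 × 43 = 33.5 kN.
Base metal shear (6 mm plate): yield φR_n = 1.0×0.6×250×6×43 = 38.7 kN; rupture φR_n = 0.75×0.6×400×6×43 = 46.4 kN; take 38.7 kN (yield).
Tension yield (gross): A_g = 18×6 = 108 mm². φR_n = 0.90 × 250 × 108 = 24.3 kN.
Governing: min(33.5, 38.7, 24.3) = 24.3 kN → gross-section yield.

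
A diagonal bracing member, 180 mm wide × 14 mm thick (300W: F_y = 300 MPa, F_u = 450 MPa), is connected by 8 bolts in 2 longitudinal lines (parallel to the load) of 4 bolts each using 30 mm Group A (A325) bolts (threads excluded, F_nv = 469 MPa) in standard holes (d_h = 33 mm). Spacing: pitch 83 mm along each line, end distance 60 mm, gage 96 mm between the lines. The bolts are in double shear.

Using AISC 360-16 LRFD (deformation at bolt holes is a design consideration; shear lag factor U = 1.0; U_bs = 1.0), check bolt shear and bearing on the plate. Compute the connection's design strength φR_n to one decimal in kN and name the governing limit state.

Bolt shear: A_b = π(30)²/4 = 706.86 mm². φR_n = 0.75 × 469 × 706.86 × 8 × 2 = 3978.2 kN.
Bearing (14 mm plate, F_u = 450 MPa): end bolts L_c = 60 − 33/2 = 43.5, R_n = min(1.2×43.5×14×450, 2.4×30×14×450) = 328.86 kN/bolt; interior L_c = 83 − 33 = 50, R_n = 378 kN/bolt. φR_n = 0.75 × (2×328.86 + 6×378) = 2194.3 kN.
Governing: min(3978.2, 2194.3) = 2194.3 kN → bearing.

2194.3 kN (bearing governs)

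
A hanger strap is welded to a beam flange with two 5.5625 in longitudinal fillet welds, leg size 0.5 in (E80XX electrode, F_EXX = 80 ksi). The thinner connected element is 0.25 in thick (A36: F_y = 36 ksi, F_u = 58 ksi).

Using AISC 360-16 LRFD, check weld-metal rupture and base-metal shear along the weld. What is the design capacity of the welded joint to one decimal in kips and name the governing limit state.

Weld metal: throat = 0.707×0.5 = 0.3535 in, L = 2×5.5625 = 11.125 in. φR_n = 0.75 × 0.6 × 80 × 0.3535 × 11.125 = 141.6 kips.
Base metal shear (0.25 in plate): yield φR_n = 1.0×0.6×36×0.25×11.125 = 60.1 kips; rupture φR_n = 0.75×0.6×58×0.25×11.125 = 72.6 kips; take 60.1 kips (yield).
Governing: min(141.6, 60.1) = 60.1 kips → base-metal shear.

60.1 kips (base-metal shear governs)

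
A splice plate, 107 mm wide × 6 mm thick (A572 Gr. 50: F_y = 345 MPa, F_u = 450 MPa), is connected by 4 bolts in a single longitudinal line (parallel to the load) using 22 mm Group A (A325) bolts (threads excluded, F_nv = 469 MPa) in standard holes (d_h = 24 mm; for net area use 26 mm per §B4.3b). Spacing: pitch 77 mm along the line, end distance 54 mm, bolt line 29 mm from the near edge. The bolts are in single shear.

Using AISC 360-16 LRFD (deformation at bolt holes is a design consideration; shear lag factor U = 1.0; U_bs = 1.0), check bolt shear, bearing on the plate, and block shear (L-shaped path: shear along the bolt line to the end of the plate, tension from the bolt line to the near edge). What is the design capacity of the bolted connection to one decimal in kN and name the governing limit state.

268.1 kN (block shear governs)

Bolt shear: A_b = π(22)²/4 = 380.13 mm². φR_n = 0.75 × 469 × 380.13 × 4 × 1 = 534.8 kN.
Bearing (6 mm plate, F_u = 450 MPa): end bolts L_c = 54 − 24/2 = 42, R_n = min(1.2×42×6×450, 2.4×22×6×450) = 136.08 kN/bolt; interior L_c = 77 − 24 = 53, R_n = 142.56 kN/bolt. φR_n = 0.75 × (1×136.08 + 3×142.56) = 422.8 kN.
Block shear: shear path 1×[54+3×77] = 1×285 mm, A_gv = 1710, A_nv = 1×(285 − 3.5×26)×6 = 1164 mm²; tension to near edge: (29 − 0.5×26)×6 = 96 mm². R_n = min(0.6×450×1164, 0.6×345×1710) + 1.0×450×96 = min(314.28, 353.97) + 43.2 = 357.48 kN. φR_n = 0.75 × 357.48 = 268.1 kN.
Governing: min(534.8, 422.8, 268.1) = 268.1 kN → block shear.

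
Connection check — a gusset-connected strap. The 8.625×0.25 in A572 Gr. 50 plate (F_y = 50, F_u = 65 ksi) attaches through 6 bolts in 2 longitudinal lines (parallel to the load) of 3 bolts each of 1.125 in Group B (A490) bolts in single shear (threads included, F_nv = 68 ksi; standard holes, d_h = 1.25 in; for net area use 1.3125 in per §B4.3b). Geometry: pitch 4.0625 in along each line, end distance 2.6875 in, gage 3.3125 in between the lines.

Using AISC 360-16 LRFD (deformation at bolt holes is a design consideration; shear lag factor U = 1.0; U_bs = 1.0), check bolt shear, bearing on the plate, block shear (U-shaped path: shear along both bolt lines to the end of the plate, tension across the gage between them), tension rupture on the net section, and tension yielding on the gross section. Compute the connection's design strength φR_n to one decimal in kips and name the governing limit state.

Bolt shear: A_b = π(1.125)²/4 = 0.99402 in². φR_n = 0.75 × 68 × 0.99402 × 6 × 1 = 304.2 kips.
Bearing (0.25 in plate, F_u = 65 ksi): end bolts L_c = 2.6875 − 1.25/2 = 2.0625, R_n = min(1.2×2.0625×0.25×65, 2.4×1.125×0.25×65) = 40.219 kips/bolt; interior L_c = 4.0625 − 1.25 = 2.8125, R_n = 43.875 kips/bolt. φR_n = 0.75 × (2×40.219 + 4×43.875) = 192.0 kips.
Block shear: shear path 2×[2.6875+2×4.0625] = 2×10.8125 in, A_gv = 5.4063, A_nv = 2×(10.8125 − 2.5×1.3125)×0.25 = 3.7656 in²; tension across gage: (3.3125 − 1×1.3125)×0.25 = 0.5 in². R_n = min(0.6×65×3.7656, 0.6×50×5.4063) + 1.0×65×0.5 = min(146.86, 162.19) + 32.5 = 179.36 kips. φR_n = 0.75 × 179.36 = 134.5 kips.
Tension rupture (net): A_n = (8.625 − 2×1.3125)×0.25 = 1.5 in² (U = 1.0, A_e = A_n). φR_n = 0.75 × 65 × 1.5 = 73.1 kips.
Tension yield (gross): A_g = 8.625×0.25 = 2.1563 in². φR_n = 0.90 × 50 × 2.1563 = 97.0 kips.
Governing: min(304.2, 192.0, 134.5, 73.1, 97.0) = 73.1 kips → net-section rupture.

73.1 kips (net-section rupture governs)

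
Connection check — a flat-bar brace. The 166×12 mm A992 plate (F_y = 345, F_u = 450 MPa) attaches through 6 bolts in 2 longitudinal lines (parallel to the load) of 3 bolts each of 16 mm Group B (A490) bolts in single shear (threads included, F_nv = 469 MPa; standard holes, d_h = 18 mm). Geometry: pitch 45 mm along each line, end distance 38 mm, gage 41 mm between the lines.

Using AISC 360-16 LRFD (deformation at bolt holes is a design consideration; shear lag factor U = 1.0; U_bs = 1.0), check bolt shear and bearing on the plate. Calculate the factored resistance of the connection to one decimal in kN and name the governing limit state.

Bolt shear: A_b = π(16)²/4 = 201.06 mm². φR_n = 0.75 × 469 × 201.06 × 6 × 1 = 424.3 kN.
Bearing (12 mm plate, F_u = 450 MPa): end bolts L_c = 38 − 18/2 = 29, R_n = min(1.2×29×12×450, 2.4×16×12×450) = 187.92 kN/bolt; interior L_c = 45 − 18 = 27, R_n = 174.96 kN/bolt. φR_n = 0.75 × (2×187.92 + 4×174.96) = 806.8 kN.
Governing: min(424.3, 806.8) = 424.3 kN → bolt shear.

424.3 kN (bolt shear governs)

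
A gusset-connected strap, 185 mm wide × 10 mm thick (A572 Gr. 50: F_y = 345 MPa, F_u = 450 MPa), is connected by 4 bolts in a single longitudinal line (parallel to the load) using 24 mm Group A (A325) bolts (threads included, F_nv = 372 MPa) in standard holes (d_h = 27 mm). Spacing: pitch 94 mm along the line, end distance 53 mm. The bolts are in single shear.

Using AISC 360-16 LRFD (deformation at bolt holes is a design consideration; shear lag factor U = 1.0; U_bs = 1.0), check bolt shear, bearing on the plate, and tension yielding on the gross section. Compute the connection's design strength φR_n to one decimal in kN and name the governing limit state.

504.9 kN (bolt shear governs)

Bolt shear: A_b = π(24)²/4 = 452.39 mm². φR_n = 0.75 × 372 × 452.39 × 4 × 1 = 504.9 kN.
Bearing (10 mm plate, F_u = 450 MPa): end bolts L_c = 53 − 27/2 = 39.5, R_n = min(1.2×39.5×10×450, 2.4×24×10×450) = 213.3 kN/bolt; interior L_c = 94 − 27 = 67, R_n = 259.2 kN/bolt. φR_n = 0.75 × (1×213.3 + 3×259.2) = 743.2 kN.
Tension yield (gross): A_g = 185×10 = 1850 mm². φR_n = 0.90 × 345 × 1850 = 574.4 kN.
Governing: min(504.9, 743.2, 574.4) = 504.9 kN → bolt shear.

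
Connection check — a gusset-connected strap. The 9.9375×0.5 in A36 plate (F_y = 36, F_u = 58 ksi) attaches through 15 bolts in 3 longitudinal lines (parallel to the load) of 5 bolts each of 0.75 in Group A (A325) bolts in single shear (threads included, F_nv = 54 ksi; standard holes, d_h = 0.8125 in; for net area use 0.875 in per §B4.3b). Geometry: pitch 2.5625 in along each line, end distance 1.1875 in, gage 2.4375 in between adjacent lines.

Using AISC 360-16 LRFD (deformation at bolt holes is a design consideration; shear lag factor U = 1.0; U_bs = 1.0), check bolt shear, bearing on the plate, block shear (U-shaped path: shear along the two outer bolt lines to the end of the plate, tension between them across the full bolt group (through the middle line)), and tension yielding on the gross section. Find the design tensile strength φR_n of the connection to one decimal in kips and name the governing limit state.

Bolt shear: A_b = π(0.75)²/4 = 0.44179 in². φR_n = 0.75 × 54 × 0.44179 × 15 × 1 = 268.4 kips.
Bearing (0.5 in plate, F_u = 58 ksi): end bolts L_c = 1.1875 − 0.8125/2 = 0.78125, R_n = min(1.2×0.78125×0.5×58, 2.4×0.75×0.5×58) = 27.188 kips/bolt; interior L_c = 2.5625 − 0.8125 = 1.75, R_n = 52.2 kips/bolt. φR_n = 0.75 × (3×27.188 + 12×52.2) = 531.0 kips.
Block shear: shear path 2×[1.1875+4×2.5625] = 2×11.4375 in, A_gv = 11.438, A_nv = 2×(11.4375 − 4.5×0.875)×0.5 = 7.5 in²; tension across gage: (4.875 − 2×0.875)×0.5 = 1.5625 in². R_n = min(0.6×58×7.5, 0.6×36×11.438) + 1.0×58×1.5625 = min(261, 247.06) + 90.625 = 337.69 kips. φR_n = 0.75 × 337.69 = 253.3 kips.
Tension yield (gross): A_g = 9.9375×0.5 = 4.9688 in². φR_n = 0.90 × 36 × 4.9688 = 161.0 kips.
Governing: min(268.4, 531.0, 253.3, 161.0) = 161.0 kips → gross-section yield.

161.0 kips (gross-section yield governs)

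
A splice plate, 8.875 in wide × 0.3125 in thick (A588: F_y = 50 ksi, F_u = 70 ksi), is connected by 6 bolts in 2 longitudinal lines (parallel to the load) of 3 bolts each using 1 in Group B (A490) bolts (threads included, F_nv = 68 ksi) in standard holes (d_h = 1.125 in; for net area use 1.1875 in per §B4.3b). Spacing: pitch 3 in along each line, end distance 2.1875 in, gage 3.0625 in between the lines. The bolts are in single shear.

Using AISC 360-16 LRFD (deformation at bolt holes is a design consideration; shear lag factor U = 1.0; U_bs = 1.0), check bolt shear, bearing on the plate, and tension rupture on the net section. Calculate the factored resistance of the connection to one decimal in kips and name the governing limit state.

106.6 kips (net-section rupture governs)

Bolt shear: A_b = π(1)²/4 = 0.7854 in². φR_n = 0.75 × 68 × 0.7854 × 6 × 1 = 240.3 kips.
Bearing (0.3125 in plate, F_u = 70 ksi): end bolts L_c = 2.1875 − 1.125/2 = 1.625, R_n = min(1.2×1.625×0.3125×70, 2.4×1×0.3125×70) = 42.656 kips/bolt; interior L_c = 3 − 1.125 = 1.875, R_n = 49.219 kips/bolt. φR_n = 0.75 × (2×42.656 + 4×49.219) = 211.6 kips.
Tension rupture (net): A_n = (8.875 − 2×1.1875)×0.3125 = 2.0313 in² (U = 1.0, A_e = A_n). φR_n = 0.75 × 70 × 2.0313 = 106.6 kips.
Governing: min(240.3, 211.6, 106.6) = 106.6 kips → net-section rupture.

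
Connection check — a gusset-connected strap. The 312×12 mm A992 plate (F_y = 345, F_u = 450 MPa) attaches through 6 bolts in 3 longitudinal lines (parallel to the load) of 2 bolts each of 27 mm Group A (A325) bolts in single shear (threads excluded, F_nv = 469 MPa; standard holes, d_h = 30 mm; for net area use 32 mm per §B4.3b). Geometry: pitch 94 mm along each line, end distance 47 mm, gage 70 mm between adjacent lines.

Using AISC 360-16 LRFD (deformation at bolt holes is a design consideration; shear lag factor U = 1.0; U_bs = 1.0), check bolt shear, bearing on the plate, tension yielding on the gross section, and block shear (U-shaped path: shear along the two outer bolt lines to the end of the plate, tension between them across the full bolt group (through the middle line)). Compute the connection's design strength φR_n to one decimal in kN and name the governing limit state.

759.8 kN (block shear governs)

Bolt shear: A_b = π(27)²/4 = 572.56 mm². φR_n = 0.75 × 469 × 572.56 × 6 × 1 = 1208.4 kN.
Bearing (12 mm plate, F_u = 450 MPa): end bolts L_c = 47 − 30/2 = 32, R_n = min(1.2×32×12×450, 2.4×27×12×450) = 207.36 kN/bolt; interior L_c = 94 − 30 = 64, R_n = 349.92 kN/bolt. φR_n = 0.75 × (3×207.36 + 3×349.92) = 1253.9 kN.
Tension yield (gross): A_g = 312×12 = 3744 mm². φR_n = 0.90 × 345 × 3744 = 1162.5 kN.
Block shear: shear path 2×[47+1×94] = 2×141 mm, A_gv = 3384, A_nv = 2×(141 − 1.5×32)×12 = 2232 mm²; tension across gage: (140 − 2×32)×12 = 912 mm². R_n = min(0.6×450×2232, 0.6×345×3384) + 1.0×450×912 = min(602.64, 700.49) + 410.4 = 1013 kN. φR_n = 0.75 × 1013 = 759.8 kN.
Governing: min(1208.4, 1253.9, 1162.5, 759.8) = 759.8 kN → block shear.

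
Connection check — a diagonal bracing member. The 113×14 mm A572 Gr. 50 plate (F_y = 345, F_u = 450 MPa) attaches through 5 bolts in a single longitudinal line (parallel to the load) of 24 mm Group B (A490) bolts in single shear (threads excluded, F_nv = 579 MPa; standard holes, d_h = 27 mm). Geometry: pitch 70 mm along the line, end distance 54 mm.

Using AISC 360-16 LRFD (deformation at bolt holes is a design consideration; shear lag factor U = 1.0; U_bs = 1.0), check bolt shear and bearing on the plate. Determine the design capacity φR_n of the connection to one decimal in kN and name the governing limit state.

982.3 kN (bolt shear governs)

Bolt shear: A_b = π(24)²/4 = 452.39 mm². φR_n = 0.75 × 579 × 452.39 × 5 × 1 = 982.3 kN.
Bearing (14 mm plate, F_u = 450 MPa): end bolts L_c = 54 − 27/2 = 40.5, R_n = min(1.2×40.5×14×450, 2.4×24×14×450) = 306.18 kN/bolt; interior L_c = 70 − 27 = 43, R_n = 325.08 kN/bolt. φR_n = 0.75 × (1×306.18 + 4×325.08) = 1204.9 kN.
Governing: min(982.3, 1204.9) = 982.3 kN → bolt shear.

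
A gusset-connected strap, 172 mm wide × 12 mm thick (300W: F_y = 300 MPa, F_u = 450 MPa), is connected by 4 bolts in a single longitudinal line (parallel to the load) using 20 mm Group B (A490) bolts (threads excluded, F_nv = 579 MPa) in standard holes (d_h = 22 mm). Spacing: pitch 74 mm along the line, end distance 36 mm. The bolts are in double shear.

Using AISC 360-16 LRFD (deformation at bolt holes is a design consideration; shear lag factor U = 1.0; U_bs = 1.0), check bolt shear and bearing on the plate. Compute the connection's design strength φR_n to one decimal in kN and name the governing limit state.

704.7 kN (bearing governs)

Bolt shear: A_b = π(20)²/4 = 314.16 mm². φR_n = 0.75 × 579 × 314.16 × 4 × 2 = 1091.4 kN.
Bearing (12 mm plate, F_u = 450 MPa): end bolts L_c = 36 − 22/2 = 25, R_n = min(1.2×25×12×450, 2.4×20×12×450) = 162 kN/bolt; interior L_c = 74 − 22 = 52, R_n = 259.2 kN/bolt. φR_n = 0.75 × (1×162 + 3×259.2) = 704.7 kN.
Governing: min(1091.4, 704.7) = 704.7 kN → bearing.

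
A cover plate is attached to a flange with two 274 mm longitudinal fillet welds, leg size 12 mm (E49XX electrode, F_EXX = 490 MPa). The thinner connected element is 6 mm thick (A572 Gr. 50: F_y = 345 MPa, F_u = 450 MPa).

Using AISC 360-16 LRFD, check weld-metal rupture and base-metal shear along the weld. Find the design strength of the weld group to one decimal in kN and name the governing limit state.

665.8 kN (base-metal shear governs)

Weld metal: throat = 0.707×12 = 8.484 mm, L = 2×274 = 548 mm. φR_n = 0.75 × 0.6 × 490 × 8.484 × 548 = 1025.2 kN.
Base metal shear (6 mm plate): yield φR_n = 1.0×0.6×345×6×548 = 680.6 kN; rupture φR_n = 0.75×0.6×450×6×548 = 665.8 kN; take 665.8 kN (rupture).
Governing: min(1025.2, 665.8) = 665.8 kN → base-metal shear.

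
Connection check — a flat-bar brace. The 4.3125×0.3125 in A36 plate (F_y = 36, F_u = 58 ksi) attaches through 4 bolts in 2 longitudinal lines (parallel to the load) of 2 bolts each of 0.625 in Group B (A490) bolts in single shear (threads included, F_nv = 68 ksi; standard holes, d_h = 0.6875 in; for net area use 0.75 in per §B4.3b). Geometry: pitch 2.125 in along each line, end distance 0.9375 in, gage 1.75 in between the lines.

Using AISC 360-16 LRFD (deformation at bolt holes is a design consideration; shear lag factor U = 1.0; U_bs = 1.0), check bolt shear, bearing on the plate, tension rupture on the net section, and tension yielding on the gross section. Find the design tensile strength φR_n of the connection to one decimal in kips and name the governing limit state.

Bolt shear: A_b = π(0.625)²/4 = 0.3068 in². φR_n = 0.75 × 68 × 0.3068 × 4 × 1 = 62.6 kips.
Bearing (0.3125 in plate, F_u = 58 ksi): end bolts L_c = 0.9375 − 0.6875/2 = 0.59375, R_n = min(1.2×0.59375×0.3125×58, 2.4×0.625×0.3125×58) = 12.914 kips/bolt; interior L_c = 2.125 − 0.6875 = 1.4375, R_n = 27.188 kips/bolt. φR_n = 0.75 × (2×12.914 + 2×27.188) = 60.2 kips.
Tension rupture (net): A_n = (4.3125 − 2×0.75)×0.3125 = 0.87891 in² (U = 1.0, A_e = A_n). φR_n = 0.75 × 58 × 0.87891 = 38.2 kips.
Tension yield (gross): A_g = 4.3125×0.3125 = 1.3477 in². φR_n = 0.90 × 36 × 1.3477 = 43.7 kips.
Governing: min(62.6, 60.2, 38.2, 43.7) = 38.2 kips → net-section rupture.

38.2 kips (net-section rupture governs)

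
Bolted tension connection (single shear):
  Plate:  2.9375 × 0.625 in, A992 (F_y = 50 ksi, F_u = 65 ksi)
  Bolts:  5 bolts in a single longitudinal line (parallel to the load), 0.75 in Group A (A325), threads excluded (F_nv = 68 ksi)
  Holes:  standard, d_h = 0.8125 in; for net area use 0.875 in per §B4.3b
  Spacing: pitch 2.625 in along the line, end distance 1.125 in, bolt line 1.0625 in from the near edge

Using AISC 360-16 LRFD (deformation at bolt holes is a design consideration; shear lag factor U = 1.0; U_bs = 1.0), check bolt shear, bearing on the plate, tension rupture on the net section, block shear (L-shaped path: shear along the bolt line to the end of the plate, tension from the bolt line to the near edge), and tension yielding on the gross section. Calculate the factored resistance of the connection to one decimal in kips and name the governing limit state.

Bolt shear: A_b = π(0.75)²/4 = 0.44179 in². φR_n = 0.75 × 68 × 0.44179 × 5 × 1 = 112.7 kips.
Bearing (0.625 in plate, F_u = 65 ksi): end bolts L_c = 1.125 − 0.8125/2 = 0.71875, R_n = min(1.2×0.71875×0.625×65, 2.4×0.75×0.625×65) = 35.039 kips/bolt; interior L_c = 2.625 − 0.8125 = 1.8125, R_n = 73.125 kips/bolt. φR_n = 0.75 × (1×35.039 + 4×73.125) = 245.7 kips.
Tension rupture (net): A_n = (2.9375 − 1×0.875)×0.625 = 1.2891 in² (U = 1.0, A_e = A_n). φR_n = 0.75 × 65 × 1.2891 = 62.8 kips.
Block shear: shear path 1×[1.125+4×2.625] = 1×11.625 in, A_gv = 7.2656, A_nv = 1×(11.625 − 4.5×0.875)×0.625 = 4.8047 in²; tension to near edge: (1.0625 − 0.5×0.875)×0.625 = 0.39063 in². R_n = min(0.6×65×4.8047, 0.6×50×7.2656) + 1.0×65×0.39063 = min(187.38, 217.97) + 25.391 = 212.77 kips. φR_n = 0.75 × 212.77 = 159.6 kips.
Tension yield (gross): A_g = 2.9375×0.625 = 1.8359 in². φR_n = 0.90 × 50 × 1.8359 = 82.6 kips.
Governing: min(112.7, 245.7, 62.8, 159.6, 82.6) = 62.8 kips → net-section rupture.

62.8 kips (net-section rupture governs)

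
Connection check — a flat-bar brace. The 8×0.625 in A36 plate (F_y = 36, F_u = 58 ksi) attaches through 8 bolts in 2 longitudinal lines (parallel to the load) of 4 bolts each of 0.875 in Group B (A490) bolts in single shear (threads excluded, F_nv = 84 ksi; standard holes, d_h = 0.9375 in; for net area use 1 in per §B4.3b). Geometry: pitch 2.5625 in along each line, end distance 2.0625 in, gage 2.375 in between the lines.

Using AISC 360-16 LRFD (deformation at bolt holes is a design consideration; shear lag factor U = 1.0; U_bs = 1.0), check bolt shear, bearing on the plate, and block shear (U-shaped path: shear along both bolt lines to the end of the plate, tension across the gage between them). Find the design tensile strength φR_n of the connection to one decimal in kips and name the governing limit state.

Bolt shear: A_b = π(0.875)²/4 = 0.60132 in². φR_n = 0.75 × 84 × 0.60132 × 8 × 1 = 303.1 kips.
Bearing (0.625 in plate, F_u = 58 ksi): end bolts L_c = 2.0625 − 0.9375/2 = 1.59375, R_n = min(1.2×1.59375×0.625×58, 2.4×0.875×0.625×58) = 69.328 kips/bolt; interior L_c = 2.5625 − 0.9375 = 1.625, R_n = 70.688 kips/bolt. φR_n = 0.75 × (2×69.328 + 6×70.688) = 422.1 kips.
Block shear: shear path 2×[2.0625+3×2.5625] = 2×9.75 in, A_gv = 12.188, A_nv = 2×(9.75 − 3.5×1)×0.625 = 7.8125 in²; tension across gage: (2.375 − 1×1)×0.625 = 0.85938 in². R_n = min(0.6×58×7.8125, 0.6×36×12.188) + 1.0×58×0.85938 = min(271.88, 263.26) + 49.844 = 313.1 kips. φR_n = 0.75 × 313.1 = 234.8 kips.
Governing: min(303.1, 422.1, 234.8) = 234.8 kips → block shear.

234.8 kips (block shear governs)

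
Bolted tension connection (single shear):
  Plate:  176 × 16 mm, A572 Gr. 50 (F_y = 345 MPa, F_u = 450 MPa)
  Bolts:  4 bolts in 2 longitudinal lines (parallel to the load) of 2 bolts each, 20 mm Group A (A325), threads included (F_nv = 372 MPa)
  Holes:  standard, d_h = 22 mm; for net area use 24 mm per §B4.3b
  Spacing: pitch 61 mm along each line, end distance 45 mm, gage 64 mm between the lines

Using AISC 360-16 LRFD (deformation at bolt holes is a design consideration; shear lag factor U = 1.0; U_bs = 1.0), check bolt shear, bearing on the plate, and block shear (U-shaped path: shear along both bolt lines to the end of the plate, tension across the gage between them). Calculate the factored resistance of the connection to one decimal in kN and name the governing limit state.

Bolt shear: A_b = π(20)²/4 = 314.16 mm². φR_n = 0.75 × 372 × 314.16 × 4 × 1 = 350.6 kN.
Bearing (16 mm plate, F_u = 450 MPa): end bolts L_c = 45 − 22/2 = 34, R_n = min(1.2×34×16×450, 2.4×20×16×450) = 293.76 kN/bolt; interior L_c = 61 − 22 = 39, R_n = 336.96 kN/bolt. φR_n = 0.75 × (2×293.76 + 2×336.96) = 946.1 kN.
Block shear: shear path 2×[45+1×61] = 2×106 mm, A_gv = 3392, A_nv = 2×(106 − 1.5×24)×16 = 2240 mm²; tension across gage: (64 − 1×24)×16 = 640 mm². R_n = min(0.6×450×2240, 0.6×345×3392) + 1.0×450×640 = min(604.8, 702.14) + 288 = 892.8 kN. φR_n = 0.75 × 892.8 = 669.6 kN.
Governing: min(350.6, 946.1, 669.6) = 350.6 kN → bolt shear.

350.6 kN (bolt shear governs)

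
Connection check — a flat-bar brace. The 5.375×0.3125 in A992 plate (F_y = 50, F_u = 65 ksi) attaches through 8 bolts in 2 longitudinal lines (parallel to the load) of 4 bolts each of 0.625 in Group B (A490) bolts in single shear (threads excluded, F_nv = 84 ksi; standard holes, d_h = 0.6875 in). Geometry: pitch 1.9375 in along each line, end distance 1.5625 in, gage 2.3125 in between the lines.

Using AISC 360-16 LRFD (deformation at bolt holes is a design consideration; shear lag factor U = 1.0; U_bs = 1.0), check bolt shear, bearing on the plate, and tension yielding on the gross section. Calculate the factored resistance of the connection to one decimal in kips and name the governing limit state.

Bolt shear: A_b = π(0.625)²/4 = 0.3068 in². φR_n = 0.75 × 84 × 0.3068 × 8 × 1 = 154.6 kips.
Bearing (0.3125 in plate, F_u = 65 ksi): end bolts L_c = 1.5625 − 0.6875/2 = 1.21875, R_n = min(1.2×1.21875×0.3125×65, 2.4×0.625×0.3125×65) = 29.707 kips/bolt; interior L_c = 1.9375 − 0.6875 = 1.25, R_n = 30.469 kips/bolt. φR_n = 0.75 × (2×29.707 + 6×30.469) = 181.7 kips.
Tension yield (gross): A_g = 5.375×0.3125 = 1.6797 in². φR_n = 0.90 × 50 × 1.6797 = 75.6 kips.
Governing: min(154.6, 181.7, 75.6) = 75.6 kips → gross-section yield.

75.6 kips (gross-section yield governs)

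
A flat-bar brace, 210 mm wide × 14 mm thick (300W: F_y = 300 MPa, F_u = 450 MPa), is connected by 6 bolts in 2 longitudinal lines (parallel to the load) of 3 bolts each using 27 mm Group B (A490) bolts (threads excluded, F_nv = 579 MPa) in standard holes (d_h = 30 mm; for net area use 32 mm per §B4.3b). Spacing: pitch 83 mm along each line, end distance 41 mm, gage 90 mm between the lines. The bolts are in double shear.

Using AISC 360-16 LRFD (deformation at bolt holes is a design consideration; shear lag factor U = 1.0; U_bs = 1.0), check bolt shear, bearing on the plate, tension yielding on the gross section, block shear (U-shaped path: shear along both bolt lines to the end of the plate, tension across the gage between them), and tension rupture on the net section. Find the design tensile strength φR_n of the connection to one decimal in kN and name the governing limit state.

Bolt shear: A_b = π(27)²/4 = 572.56 mm². φR_n = 0.75 × 579 × 572.56 × 6 × 2 = 2983.6 kN.
Bearing (14 mm plate, F_u = 450 MPa): end bolts L_c = 41 − 30/2 = 26, R_n = min(1.2×26×14×450, 2.4×27×14×450) = 196.56 kN/bolt; interior L_c = 83 − 30 = 53, R_n = 400.68 kN/bolt. φR_n = 0.75 × (2×196.56 + 4×400.68) = 1496.9 kN.
Tension yield (gross): A_g = 210×14 = 2940 mm². φR_n = 0.90 × 300 × 2940 = 793.8 kN.
Block shear: shear path 2×[41+2×83] = 2×207 mm, A_gv = 5796, A_nv = 2×(207 − 2.5×32)×14 = 3556 mm²; tension across gage: (90 − 1×32)×14 = 812 mm². R_n = min(0.6×450×3556, 0.6×300×5796) + 1.0×450×812 = min(960.12, 1043.3) + 365.4 = 1325.5 kN. φR_n = 0.75 × 1325.5 = 994.1 kN.
Tension rupture (net): A_n = (210 − 2×32)×14 = 2044 mm² (U = 1.0, A_e = A_n). φR_n = 0.75 × 450 × 2044 = 689.9 kN.
Governing: min(2983.6, 1496.9, 793.8, 994.1, 689.9) = 689.9 kN → net-section rupture.

689.9 kN (net-section rupture governs)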